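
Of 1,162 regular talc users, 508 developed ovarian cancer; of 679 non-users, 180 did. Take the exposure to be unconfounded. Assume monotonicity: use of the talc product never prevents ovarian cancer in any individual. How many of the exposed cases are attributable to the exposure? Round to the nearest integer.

p₁ = P(outcome | exposed) = 508/1162 = 0.43718
p₀ = P(outcome | unexposed) = 180/679 = 0.2651
PN = (p₁ − p₀)/p₁ = (0.43718 − 0.2651) / 0.43718 ≈ 0.39362.
Attributable cases ≈ PN × (exposed cases) = 0.39362 × 508 ≈ 199.96.

about 200 cases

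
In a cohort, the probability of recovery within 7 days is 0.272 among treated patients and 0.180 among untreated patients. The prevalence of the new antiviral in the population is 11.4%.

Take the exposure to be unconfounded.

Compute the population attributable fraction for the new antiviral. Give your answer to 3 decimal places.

Let p₁ = 0.272, p₀ = 0.18.
Overall risk P(Y=1) = π·p₁ + (1−π)·p₀ = 0.114×0.272 + 0.886×0.18 = 0.19049.
Under exogeneity, PAF = [P(Y=1) − p₀] / P(Y=1).
PAF = (0.19049 − 0.18) / 0.19049 ≈ 0.0551

PAF ≈ 0.055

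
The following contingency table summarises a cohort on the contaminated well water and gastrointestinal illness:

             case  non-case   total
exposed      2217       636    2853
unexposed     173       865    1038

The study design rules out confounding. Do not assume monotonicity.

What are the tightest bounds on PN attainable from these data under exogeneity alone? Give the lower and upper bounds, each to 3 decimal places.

p₁ = P(outcome | exposed) = 2217/2853 = 0.77708
p₀ = P(outcome | unexposed) = 173/1038 = 0.16667
Under exogeneity alone the bounds on PN are max{0,(p₁−p₀)/p₁} ≤ PN ≤ min{1,(1−p₀)/p₁}.
  lower = (p₁ − p₀)/p₁ = 0.61041 / 0.77708 ≈ 0.7855
  upper = min{1, (1 − p₀)/p₁} = 0.83333 / 0.77708 ≈ 1.0724 → capped at 1

0.786 ≤ PN ≤ 1.000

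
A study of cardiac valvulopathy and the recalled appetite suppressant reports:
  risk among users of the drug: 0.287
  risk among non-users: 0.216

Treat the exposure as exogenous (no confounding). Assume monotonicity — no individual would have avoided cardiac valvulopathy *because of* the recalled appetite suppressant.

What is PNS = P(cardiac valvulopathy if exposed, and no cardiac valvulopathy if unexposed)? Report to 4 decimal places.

Let p₁ = 0.287, p₀ = 0.216.
Under exogeneity and monotonicity, PNS = p₁ − p₀.
PNS = 0.287 − 0.216 = 0.071

PNS ≈ 0.0710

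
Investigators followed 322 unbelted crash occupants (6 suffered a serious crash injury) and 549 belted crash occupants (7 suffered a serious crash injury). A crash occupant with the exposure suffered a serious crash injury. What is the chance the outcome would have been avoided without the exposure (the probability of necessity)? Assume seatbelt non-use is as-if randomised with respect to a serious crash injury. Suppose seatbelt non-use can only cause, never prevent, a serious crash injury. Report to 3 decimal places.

p₁ = P(outcome | exposed) = 6/322 = 0.018634
p₀ = P(outcome | unexposed) = 7/549 = 0.01275
Under exogeneity and monotonicity, PN = (p₁ − p₀) / p₁.
PN = (0.018634 − 0.01275) / 0.018634 = 0.0058831 / 0.018634 ≈ 0.3157

PN ≈ 0.316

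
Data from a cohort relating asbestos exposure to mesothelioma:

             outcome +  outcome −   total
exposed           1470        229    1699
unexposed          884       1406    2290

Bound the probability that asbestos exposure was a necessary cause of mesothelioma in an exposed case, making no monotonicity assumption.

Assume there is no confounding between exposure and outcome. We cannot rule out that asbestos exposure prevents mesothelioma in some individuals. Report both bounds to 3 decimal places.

p₁ = P(outcome | exposed) = 1470/1699 = 0.86521
p₀ = P(outcome | unexposed) = 884/2290 = 0.38603
Under exogeneity alone the bounds on PN are max{0,(p₁−p₀)/p₁} ≤ PN ≤ min{1,(1−p₀)/p₁}.
  lower = (p₁ − p₀)/p₁ = 0.47919 / 0.86521 ≈ 0.5538
  upper = min{1, (1 − p₀)/p₁} = 0.61397 / 0.86521 ≈ 0.7096

0.554 ≤ PN ≤ 0.710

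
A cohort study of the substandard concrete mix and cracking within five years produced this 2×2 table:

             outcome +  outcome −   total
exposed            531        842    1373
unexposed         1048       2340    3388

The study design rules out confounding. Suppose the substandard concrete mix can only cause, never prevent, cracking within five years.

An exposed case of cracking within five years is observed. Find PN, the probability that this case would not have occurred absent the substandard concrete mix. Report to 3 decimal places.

p₁ = P(outcome | exposed) = 531/1373 = 0.38674
p₀ = P(outcome | unexposed) = 1048/3388 = 0.30933
Under exogeneity and monotonicity, PN = (p₁ − p₀)/p₁.
PN = (0.38674 − 0.30933) / 0.38674 ≈ 0.2002

PN ≈ 0.200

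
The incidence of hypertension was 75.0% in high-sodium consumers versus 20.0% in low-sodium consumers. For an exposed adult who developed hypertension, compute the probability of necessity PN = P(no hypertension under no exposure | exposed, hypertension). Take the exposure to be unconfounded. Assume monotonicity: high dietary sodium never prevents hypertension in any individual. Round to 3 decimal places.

PN ≈ 0.733

p₁ = 0.75, p₀ = 0.2.
Under exogeneity and monotonicity, PN = (p₁ − p₀) / p₁.
PN = (0.75 − 0.2) / 0.75 = 0.55 / 0.75 ≈ 0.7333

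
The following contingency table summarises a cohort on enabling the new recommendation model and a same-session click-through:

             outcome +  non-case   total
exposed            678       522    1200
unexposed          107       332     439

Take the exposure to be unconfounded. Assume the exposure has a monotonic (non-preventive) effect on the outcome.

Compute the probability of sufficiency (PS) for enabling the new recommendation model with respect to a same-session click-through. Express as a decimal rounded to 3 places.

p₁ = P(outcome | exposed) = 678/1200 = 0.565
p₀ = P(outcome | unexposed) = 107/439 = 0.24374
Under exogeneity and monotonicity, PS = (p₁ − p₀)/(1 − p₀).
PS = (0.565 − 0.24374) / 0.75626 ≈ 0.4248

PS ≈ 0.425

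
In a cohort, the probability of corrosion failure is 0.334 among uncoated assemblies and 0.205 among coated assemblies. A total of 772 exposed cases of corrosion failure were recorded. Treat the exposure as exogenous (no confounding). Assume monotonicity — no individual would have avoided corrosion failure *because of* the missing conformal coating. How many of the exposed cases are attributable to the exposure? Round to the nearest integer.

about 298 cases

Let p₁ = 0.334, p₀ = 0.205.
PN = (p₁ − p₀)/p₁ = (0.334 − 0.205) / 0.334 ≈ 0.38623.
Attributable cases ≈ PN × (exposed cases) = 0.38623 × 772 ≈ 298.17.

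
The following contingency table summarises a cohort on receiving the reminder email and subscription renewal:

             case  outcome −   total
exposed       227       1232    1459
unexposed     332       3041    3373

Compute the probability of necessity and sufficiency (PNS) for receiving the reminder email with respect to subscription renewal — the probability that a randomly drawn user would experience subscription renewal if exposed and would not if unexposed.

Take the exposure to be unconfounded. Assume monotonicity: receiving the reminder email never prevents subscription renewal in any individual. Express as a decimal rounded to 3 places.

p₁ = P(outcome | exposed) = 227/1459 = 0.15559
p₀ = P(outcome | unexposed) = 332/3373 = 0.098429
Under exogeneity and monotonicity, PNS = p₁ − p₀.
PNS = 0.15559 − 0.098429 = 0.057157

PNS ≈ 0.057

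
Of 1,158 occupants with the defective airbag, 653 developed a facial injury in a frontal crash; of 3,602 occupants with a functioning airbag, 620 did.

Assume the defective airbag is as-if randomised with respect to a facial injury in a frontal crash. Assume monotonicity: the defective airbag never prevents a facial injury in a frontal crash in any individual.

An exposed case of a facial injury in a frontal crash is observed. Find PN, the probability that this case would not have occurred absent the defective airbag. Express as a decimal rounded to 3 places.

PN ≈ 0.695

p₁ = P(outcome | exposed) = 653/1158 = 0.5639
p₀ = P(outcome | unexposed) = 620/3602 = 0.17213
Under exogeneity and monotonicity, PN = (p₁ − p₀) / p₁.
PN = (0.5639 − 0.17213) / 0.5639 = 0.39178 / 0.5639 ≈ 0.6948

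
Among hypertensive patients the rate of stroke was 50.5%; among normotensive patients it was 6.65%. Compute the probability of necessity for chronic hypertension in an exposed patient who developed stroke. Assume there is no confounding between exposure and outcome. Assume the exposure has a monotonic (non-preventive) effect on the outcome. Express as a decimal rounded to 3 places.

PN ≈ 0.868

p₁ = 0.505, p₀ = 0.0665.
Under exogeneity and monotonicity, PN = (p₁ − p₀) / p₁.
PN = (0.505 − 0.0665) / 0.505 = 0.4385 / 0.505 ≈ 0.8683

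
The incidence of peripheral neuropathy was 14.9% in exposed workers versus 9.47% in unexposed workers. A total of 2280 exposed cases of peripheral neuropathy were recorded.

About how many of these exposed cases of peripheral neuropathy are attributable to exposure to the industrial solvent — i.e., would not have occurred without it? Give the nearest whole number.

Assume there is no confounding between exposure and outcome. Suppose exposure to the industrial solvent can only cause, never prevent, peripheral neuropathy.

p₁ = 0.149, p₀ = 0.0947.
PN = (p₁ − p₀)/p₁ = (0.149 − 0.0947) / 0.149 ≈ 0.36443.
Attributable cases ≈ PN × (exposed cases) = 0.36443 × 2280 ≈ 830.90.

about 831 cases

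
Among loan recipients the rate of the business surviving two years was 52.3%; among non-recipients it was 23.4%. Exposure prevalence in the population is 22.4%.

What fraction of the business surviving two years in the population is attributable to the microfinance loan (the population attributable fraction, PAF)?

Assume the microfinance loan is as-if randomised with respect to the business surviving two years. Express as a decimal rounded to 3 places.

PAF ≈ 0.217

p₁ = 0.523, p₀ = 0.234.
Overall risk P(Y=1) = π·p₁ + (1−π)·p₀ = 0.224×0.523 + 0.776×0.234 = 0.29874.
Under exogeneity, PAF = [P(Y=1) − p₀] / P(Y=1).
PAF = (0.29874 − 0.234) / 0.29874 ≈ 0.2167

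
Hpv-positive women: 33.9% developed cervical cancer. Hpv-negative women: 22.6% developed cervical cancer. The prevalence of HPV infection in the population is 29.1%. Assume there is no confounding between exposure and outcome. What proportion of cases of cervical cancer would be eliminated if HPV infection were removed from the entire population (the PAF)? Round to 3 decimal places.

p₁ = 0.339, p₀ = 0.226.
Overall risk P(Y=1) = π·p₁ + (1−π)·p₀ = 0.291×0.339 + 0.709×0.226 = 0.25888.
Under exogeneity, PAF = [P(Y=1) − p₀] / P(Y=1).
PAF = (0.25888 − 0.226) / 0.25888 ≈ 0.1270

PAF ≈ 0.127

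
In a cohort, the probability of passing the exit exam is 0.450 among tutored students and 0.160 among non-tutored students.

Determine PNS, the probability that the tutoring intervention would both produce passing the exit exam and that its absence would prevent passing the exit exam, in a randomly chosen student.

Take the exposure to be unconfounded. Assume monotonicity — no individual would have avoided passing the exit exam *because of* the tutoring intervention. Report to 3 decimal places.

Let p₁ = 0.45, p₀ = 0.16.
Under exogeneity and monotonicity, PNS = p₁ − p₀.
PNS = 0.45 − 0.16 = 0.29

PNS ≈ 0.290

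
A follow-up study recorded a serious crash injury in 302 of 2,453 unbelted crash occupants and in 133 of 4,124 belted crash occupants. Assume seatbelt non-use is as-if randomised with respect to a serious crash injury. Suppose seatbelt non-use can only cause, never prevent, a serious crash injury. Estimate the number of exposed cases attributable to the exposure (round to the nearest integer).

p₁ = P(outcome | exposed) = 302/2453 = 0.12311
p₀ = P(outcome | unexposed) = 133/4124 = 0.03225
PN = (p₁ − p₀)/p₁ = (0.12311 − 0.03225) / 0.12311 ≈ 0.73805.
Attributable cases ≈ PN × (exposed cases) = 0.73805 × 302 ≈ 222.89.

about 223 cases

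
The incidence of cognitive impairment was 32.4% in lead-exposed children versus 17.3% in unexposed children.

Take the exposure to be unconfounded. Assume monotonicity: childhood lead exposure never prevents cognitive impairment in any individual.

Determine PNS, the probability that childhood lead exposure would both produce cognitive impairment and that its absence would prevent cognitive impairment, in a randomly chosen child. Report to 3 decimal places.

p₁ = 0.324, p₀ = 0.173.
Under exogeneity and monotonicity, PNS = p₁ − p₀.
PNS = 0.324 − 0.173 = 0.151

PNS ≈ 0.151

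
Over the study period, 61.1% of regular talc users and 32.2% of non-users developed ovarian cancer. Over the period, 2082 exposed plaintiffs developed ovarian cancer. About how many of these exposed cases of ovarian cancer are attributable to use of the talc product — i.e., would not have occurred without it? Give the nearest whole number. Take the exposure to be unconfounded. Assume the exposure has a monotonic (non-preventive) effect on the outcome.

p₁ = 0.611, p₀ = 0.322.
PN = (p₁ − p₀)/p₁ = (0.611 − 0.322) / 0.611 ≈ 0.47300.
Attributable cases ≈ PN × (exposed cases) = 0.47300 × 2082 ≈ 984.78.

about 985 cases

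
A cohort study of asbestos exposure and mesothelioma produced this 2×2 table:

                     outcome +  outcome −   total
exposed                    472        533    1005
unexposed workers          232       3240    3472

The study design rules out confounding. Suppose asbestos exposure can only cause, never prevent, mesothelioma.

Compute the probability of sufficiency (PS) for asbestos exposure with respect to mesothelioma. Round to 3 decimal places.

p₁ = P(outcome | exposed) = 472/1005 = 0.46965
p₀ = P(outcome | unexposed) = 232/3472 = 0.06682
Under exogeneity and monotonicity, PS = (p₁ − p₀) / (1 − p₀).
PS = (0.46965 − 0.06682) / (1 − 0.06682) = 0.40283 / 0.93318 ≈ 0.4317

PS ≈ 0.432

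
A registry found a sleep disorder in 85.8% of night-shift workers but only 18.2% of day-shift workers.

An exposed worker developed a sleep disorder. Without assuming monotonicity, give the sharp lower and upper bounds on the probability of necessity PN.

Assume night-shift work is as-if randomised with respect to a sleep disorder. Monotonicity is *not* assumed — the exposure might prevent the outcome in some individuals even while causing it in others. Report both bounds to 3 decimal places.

0.788 ≤ PN ≤ 0.953

p₁ = 0.858, p₀ = 0.182.
Under exogeneity alone the bounds on PN are max{0,(p₁−p₀)/p₁} ≤ PN ≤ min{1,(1−p₀)/p₁}.
  lower = (p₁ − p₀)/p₁ = 0.676 / 0.858 ≈ 0.7879
  upper = min{1, (1 − p₀)/p₁} = 0.818 / 0.858 ≈ 0.9534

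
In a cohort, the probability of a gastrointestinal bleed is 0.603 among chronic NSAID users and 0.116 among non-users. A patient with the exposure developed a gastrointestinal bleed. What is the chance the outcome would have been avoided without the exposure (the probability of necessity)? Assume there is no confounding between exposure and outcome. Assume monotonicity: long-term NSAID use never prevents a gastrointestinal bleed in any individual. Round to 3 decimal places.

Let p₁ = 0.603, p₀ = 0.116.
Under exogeneity and monotonicity, PN = (p₁ − p₀) / p₁.
PN = (0.603 − 0.116) / 0.603 = 0.487 / 0.603 ≈ 0.8076

PN ≈ 0.808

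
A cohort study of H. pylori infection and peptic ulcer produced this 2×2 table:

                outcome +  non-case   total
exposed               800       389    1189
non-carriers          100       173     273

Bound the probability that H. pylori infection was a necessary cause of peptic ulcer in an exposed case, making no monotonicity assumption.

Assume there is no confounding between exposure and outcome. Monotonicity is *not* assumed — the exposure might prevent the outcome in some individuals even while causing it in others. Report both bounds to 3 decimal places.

p₁ = P(outcome | exposed) = 800/1189 = 0.67283
p₀ = P(outcome | unexposed) = 100/273 = 0.3663
Under exogeneity alone the bounds on PN are max{0,(p₁−p₀)/p₁} ≤ PN ≤ min{1,(1−p₀)/p₁}.
  lower = (p₁ − p₀)/p₁ = 0.30653 / 0.67283 ≈ 0.4556
  upper = min{1, (1 − p₀)/p₁} = 0.6337 / 0.67283 ≈ 0.9418

0.456 ≤ PN ≤ 0.942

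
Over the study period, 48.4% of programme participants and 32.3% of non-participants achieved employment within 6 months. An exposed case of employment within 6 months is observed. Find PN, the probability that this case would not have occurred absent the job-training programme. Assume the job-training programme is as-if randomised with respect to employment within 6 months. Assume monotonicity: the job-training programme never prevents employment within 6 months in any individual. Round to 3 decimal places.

p₁ = 0.484, p₀ = 0.323.
Under exogeneity and monotonicity, PN = (p₁ − p₀) / p₁.
PN = (0.484 − 0.323) / 0.484 = 0.161 / 0.484 ≈ 0.3326

PN ≈ 0.333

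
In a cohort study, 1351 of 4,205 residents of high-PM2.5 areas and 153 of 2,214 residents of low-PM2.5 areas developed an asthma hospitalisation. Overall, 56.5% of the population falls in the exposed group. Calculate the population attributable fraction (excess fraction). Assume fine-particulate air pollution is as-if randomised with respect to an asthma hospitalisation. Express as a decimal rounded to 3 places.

p₁ = P(outcome | exposed) = 1351/4205 = 0.32128
p₀ = P(outcome | unexposed) = 153/2214 = 0.069106
Overall risk P(Y=1) = π·p₁ + (1−π)·p₀ = 0.565×0.32128 + 0.435×0.069106 = 0.21159.
Under exogeneity, PAF = [P(Y=1) − p₀] / P(Y=1).
PAF = (0.21159 − 0.069106) / 0.21159 ≈ 0.6734

PAF ≈ 0.673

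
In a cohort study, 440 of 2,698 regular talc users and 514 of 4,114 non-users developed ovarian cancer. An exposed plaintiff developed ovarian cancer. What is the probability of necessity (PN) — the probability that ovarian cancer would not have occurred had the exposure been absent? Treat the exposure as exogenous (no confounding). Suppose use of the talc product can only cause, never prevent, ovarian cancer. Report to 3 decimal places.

PN ≈ 0.234

p₁ = P(outcome | exposed) = 440/2698 = 0.16308
p₀ = P(outcome | unexposed) = 514/4114 = 0.12494
Under exogeneity and monotonicity, PN = (p₁ − p₀) / p₁.
PN = (0.16308 − 0.12494) / 0.16308 = 0.038145 / 0.16308 ≈ 0.2339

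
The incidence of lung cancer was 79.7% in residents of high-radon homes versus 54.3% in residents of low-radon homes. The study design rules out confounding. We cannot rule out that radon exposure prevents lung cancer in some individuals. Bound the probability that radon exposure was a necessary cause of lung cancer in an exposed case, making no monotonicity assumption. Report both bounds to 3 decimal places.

p₁ = 0.797, p₀ = 0.543.
Under exogeneity alone the bounds on PN are max{0,(p₁−p₀)/p₁} ≤ PN ≤ min{1,(1−p₀)/p₁}.
  lower = (p₁ − p₀)/p₁ = 0.254 / 0.797 ≈ 0.3187
  upper = min{1, (1 − p₀)/p₁} = 0.457 / 0.797 ≈ 0.5734

0.319 ≤ PN ≤ 0.573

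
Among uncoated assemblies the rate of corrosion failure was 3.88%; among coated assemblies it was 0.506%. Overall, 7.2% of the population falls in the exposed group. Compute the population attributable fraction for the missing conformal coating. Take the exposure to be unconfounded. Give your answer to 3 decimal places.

p₁ = 0.0388, p₀ = 0.00506.
Overall risk P(Y=1) = π·p₁ + (1−π)·p₀ = 0.072×0.0388 + 0.928×0.00506 = 0.0074893.
Under exogeneity, PAF = [P(Y=1) − p₀] / P(Y=1).
PAF = (0.0074893 − 0.00506) / 0.0074893 ≈ 0.3244

PAF ≈ 0.324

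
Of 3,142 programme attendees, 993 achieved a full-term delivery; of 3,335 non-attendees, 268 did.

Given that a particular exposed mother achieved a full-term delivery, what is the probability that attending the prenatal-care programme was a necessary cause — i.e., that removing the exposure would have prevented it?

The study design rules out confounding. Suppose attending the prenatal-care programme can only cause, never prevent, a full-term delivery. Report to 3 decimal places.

PN ≈ 0.746

p₁ = P(outcome | exposed) = 993/3142 = 0.31604
p₀ = P(outcome | unexposed) = 268/3335 = 0.08036
Under exogeneity and monotonicity, PN = (p₁ − p₀) / p₁.
PN = (0.31604 − 0.08036) / 0.31604 = 0.23568 / 0.31604 ≈ 0.7457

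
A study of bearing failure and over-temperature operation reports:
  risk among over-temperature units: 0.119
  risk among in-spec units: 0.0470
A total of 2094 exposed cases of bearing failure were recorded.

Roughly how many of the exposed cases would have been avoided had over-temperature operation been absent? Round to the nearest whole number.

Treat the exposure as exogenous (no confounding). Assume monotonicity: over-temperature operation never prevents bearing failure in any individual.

Let p₁ = 0.119, p₀ = 0.047.
PN = (p₁ − p₀)/p₁ = (0.119 − 0.047) / 0.119 ≈ 0.60504.
Attributable cases ≈ PN × (exposed cases) = 0.60504 × 2094 ≈ 1266.96.

about 1267 cases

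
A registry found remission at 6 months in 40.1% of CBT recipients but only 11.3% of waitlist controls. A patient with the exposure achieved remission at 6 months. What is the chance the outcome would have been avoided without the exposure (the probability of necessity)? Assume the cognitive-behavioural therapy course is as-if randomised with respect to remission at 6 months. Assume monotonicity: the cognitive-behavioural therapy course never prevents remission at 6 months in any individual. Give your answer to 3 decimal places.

p₁ = 0.401, p₀ = 0.113.
Under exogeneity and monotonicity, PN = (p₁ − p₀) / p₁.
PN = (0.401 − 0.113) / 0.401 = 0.288 / 0.401 ≈ 0.7182

PN ≈ 0.718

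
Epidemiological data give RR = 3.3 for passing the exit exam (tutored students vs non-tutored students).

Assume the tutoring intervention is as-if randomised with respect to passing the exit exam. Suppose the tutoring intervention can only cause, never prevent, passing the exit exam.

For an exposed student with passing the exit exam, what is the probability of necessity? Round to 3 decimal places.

Under exogeneity and monotonicity, PN = (RR − 1) / RR = 1 − 1/RR.
PN = (3.3 − 1) / 3.3 = 2.3 / 3.3 ≈ 0.6970

PN ≈ 0.697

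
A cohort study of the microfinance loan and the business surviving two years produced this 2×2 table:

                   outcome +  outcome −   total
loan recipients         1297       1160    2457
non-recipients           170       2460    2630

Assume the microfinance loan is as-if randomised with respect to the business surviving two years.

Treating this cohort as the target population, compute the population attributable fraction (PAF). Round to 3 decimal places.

PAF ≈ 0.776

p₁ = P(outcome | exposed) = 1297/2457 = 0.52788
p₀ = P(outcome | unexposed) = 170/2630 = 0.064639
Exposure prevalence π = 2457/5087 = 0.483; overall risk P(Y=1) = 0.28838.
Under exogeneity, PAF = [P(Y=1) − p₀]/P(Y=1).
PAF = (0.28838 − 0.064639) / 0.28838 ≈ 0.7759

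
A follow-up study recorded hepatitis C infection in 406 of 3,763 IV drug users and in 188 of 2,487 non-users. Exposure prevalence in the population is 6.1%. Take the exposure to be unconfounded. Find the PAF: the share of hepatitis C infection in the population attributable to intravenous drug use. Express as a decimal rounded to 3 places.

p₁ = P(outcome | exposed) = 406/3763 = 0.10789
p₀ = P(outcome | unexposed) = 188/2487 = 0.075593
Overall risk P(Y=1) = π·p₁ + (1−π)·p₀ = 0.061×0.10789 + 0.939×0.075593 = 0.077563.
Under exogeneity, PAF = [P(Y=1) − p₀] / P(Y=1).
PAF = (0.077563 − 0.075593) / 0.077563 ≈ 0.0254

PAF ≈ 0.025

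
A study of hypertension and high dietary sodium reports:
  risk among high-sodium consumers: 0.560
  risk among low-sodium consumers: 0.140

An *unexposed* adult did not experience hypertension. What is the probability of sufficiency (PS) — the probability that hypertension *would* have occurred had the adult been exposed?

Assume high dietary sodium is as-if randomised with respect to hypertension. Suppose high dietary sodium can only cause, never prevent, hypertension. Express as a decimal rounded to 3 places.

PS ≈ 0.488

Let p₁ = 0.56, p₀ = 0.14.
Under exogeneity and monotonicity, PS = (p₁ − p₀) / (1 − p₀).
PS = (0.56 − 0.14) / (1 − 0.14) = 0.42 / 0.86 ≈ 0.4884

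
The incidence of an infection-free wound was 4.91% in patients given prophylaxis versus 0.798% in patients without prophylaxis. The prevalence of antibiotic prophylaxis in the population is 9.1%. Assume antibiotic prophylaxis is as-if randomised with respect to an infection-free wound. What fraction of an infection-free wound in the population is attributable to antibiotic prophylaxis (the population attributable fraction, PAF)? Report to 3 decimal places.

PAF ≈ 0.319

p₁ = 0.0491, p₀ = 0.00798.
Overall risk P(Y=1) = π·p₁ + (1−π)·p₀ = 0.091×0.0491 + 0.909×0.00798 = 0.011722.
Under exogeneity, PAF = [P(Y=1) − p₀] / P(Y=1).
PAF = (0.011722 − 0.00798) / 0.011722 ≈ 0.3192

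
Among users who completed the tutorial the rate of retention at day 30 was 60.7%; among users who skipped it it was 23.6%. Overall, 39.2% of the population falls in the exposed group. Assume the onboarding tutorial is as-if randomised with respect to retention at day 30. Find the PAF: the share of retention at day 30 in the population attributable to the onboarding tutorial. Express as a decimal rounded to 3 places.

p₁ = 0.607, p₀ = 0.236.
Overall risk P(Y=1) = π·p₁ + (1−π)·p₀ = 0.392×0.607 + 0.608×0.236 = 0.38143.
Under exogeneity, PAF = [P(Y=1) − p₀] / P(Y=1).
PAF = (0.38143 − 0.236) / 0.38143 ≈ 0.3813

PAF ≈ 0.381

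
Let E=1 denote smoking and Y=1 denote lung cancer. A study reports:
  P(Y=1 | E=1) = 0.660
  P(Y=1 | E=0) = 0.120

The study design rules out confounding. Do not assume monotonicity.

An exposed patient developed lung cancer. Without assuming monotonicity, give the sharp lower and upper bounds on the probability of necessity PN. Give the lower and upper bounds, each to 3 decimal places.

Let p₁ = 0.66, p₀ = 0.12.
Under exogeneity alone the bounds on PN are max{0,(p₁−p₀)/p₁} ≤ PN ≤ min{1,(1−p₀)/p₁}.
  lower = (p₁ − p₀)/p₁ = 0.54 / 0.66 ≈ 0.8182
  upper = min{1, (1 − p₀)/p₁} = 0.88 / 0.66 ≈ 1.3333 → capped at 1

0.818 ≤ PN ≤ 1.000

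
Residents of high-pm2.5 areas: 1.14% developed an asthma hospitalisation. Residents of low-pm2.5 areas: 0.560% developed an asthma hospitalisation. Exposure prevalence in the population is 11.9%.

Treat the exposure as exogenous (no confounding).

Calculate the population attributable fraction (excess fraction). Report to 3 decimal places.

p₁ = 0.0114, p₀ = 0.0056.
Overall risk P(Y=1) = π·p₁ + (1−π)·p₀ = 0.119×0.0114 + 0.881×0.0056 = 0.0062902.
Under exogeneity, PAF = [P(Y=1) − p₀] / P(Y=1).
PAF = (0.0062902 − 0.0056) / 0.0062902 ≈ 0.1097

PAF ≈ 0.110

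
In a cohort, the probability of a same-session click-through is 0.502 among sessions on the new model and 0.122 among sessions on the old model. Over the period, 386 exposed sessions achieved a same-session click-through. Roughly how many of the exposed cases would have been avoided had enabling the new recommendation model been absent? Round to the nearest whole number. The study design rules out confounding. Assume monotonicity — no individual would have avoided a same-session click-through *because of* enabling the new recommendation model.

about 292 cases

Let p₁ = 0.502, p₀ = 0.122.
PN = (p₁ − p₀)/p₁ = (0.502 − 0.122) / 0.502 ≈ 0.75697.
Attributable cases ≈ PN × (exposed cases) = 0.75697 × 386 ≈ 292.19.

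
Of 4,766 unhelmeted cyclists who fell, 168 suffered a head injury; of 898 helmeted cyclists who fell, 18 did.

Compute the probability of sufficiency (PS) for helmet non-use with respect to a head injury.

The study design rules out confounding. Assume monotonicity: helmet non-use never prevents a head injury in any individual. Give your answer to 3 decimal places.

p₁ = P(outcome | exposed) = 168/4766 = 0.03525
p₀ = P(outcome | unexposed) = 18/898 = 0.020045
Under exogeneity and monotonicity, PS = (p₁ − p₀) / (1 − p₀).
PS = (0.03525 − 0.020045) / (1 − 0.020045) = 0.015205 / 0.97996 ≈ 0.0155

PS ≈ 0.016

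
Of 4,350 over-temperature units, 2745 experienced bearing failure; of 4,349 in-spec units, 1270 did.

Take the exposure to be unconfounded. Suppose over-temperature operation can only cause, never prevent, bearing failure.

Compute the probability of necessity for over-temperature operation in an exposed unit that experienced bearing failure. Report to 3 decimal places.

PN ≈ 0.537

p₁ = P(outcome | exposed) = 2745/4350 = 0.63103
p₀ = P(outcome | unexposed) = 1270/4349 = 0.29202
Under exogeneity and monotonicity, PN = (p₁ − p₀) / p₁.
PN = (0.63103 − 0.29202) / 0.63103 = 0.33901 / 0.63103 ≈ 0.5372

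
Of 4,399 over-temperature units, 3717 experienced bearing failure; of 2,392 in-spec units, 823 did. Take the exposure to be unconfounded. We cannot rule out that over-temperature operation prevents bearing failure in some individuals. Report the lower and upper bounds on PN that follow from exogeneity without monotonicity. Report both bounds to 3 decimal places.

0.593 ≤ PN ≤ 0.776

p₁ = P(outcome | exposed) = 3717/4399 = 0.84496
p₀ = P(outcome | unexposed) = 823/2392 = 0.34406
Under exogeneity alone the bounds on PN are max{0,(p₁−p₀)/p₁} ≤ PN ≤ min{1,(1−p₀)/p₁}.
  lower = (p₁ − p₀)/p₁ = 0.5009 / 0.84496 ≈ 0.5928
  upper = min{1, (1 − p₀)/p₁} = 0.65594 / 0.84496 ≈ 0.7763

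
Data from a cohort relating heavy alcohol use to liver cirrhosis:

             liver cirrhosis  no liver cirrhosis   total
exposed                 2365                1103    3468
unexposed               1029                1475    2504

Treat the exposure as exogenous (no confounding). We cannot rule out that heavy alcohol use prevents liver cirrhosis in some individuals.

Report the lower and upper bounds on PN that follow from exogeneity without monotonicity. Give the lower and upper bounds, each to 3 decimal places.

0.397 ≤ PN ≤ 0.864

p₁ = P(outcome | exposed) = 2365/3468 = 0.68195
p₀ = P(outcome | unexposed) = 1029/2504 = 0.41094
Under exogeneity alone the bounds on PN are max{0,(p₁−p₀)/p₁} ≤ PN ≤ min{1,(1−p₀)/p₁}.
  lower = (p₁ − p₀)/p₁ = 0.27101 / 0.68195 ≈ 0.3974
  upper = min{1, (1 − p₀)/p₁} = 0.58906 / 0.68195 ≈ 0.8638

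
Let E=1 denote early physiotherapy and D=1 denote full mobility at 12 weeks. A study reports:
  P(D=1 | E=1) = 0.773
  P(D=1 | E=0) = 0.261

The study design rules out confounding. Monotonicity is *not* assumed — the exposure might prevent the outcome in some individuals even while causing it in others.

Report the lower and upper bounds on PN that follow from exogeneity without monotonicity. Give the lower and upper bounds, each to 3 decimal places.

Let p₁ = 0.773, p₀ = 0.261.
Under exogeneity alone the bounds on PN are max{0,(p₁−p₀)/p₁} ≤ PN ≤ min{1,(1−p₀)/p₁}.
  lower = (p₁ − p₀)/p₁ = 0.512 / 0.773 ≈ 0.6624
  upper = min{1, (1 − p₀)/p₁} = 0.739 / 0.773 ≈ 0.9560

0.662 ≤ PN ≤ 0.956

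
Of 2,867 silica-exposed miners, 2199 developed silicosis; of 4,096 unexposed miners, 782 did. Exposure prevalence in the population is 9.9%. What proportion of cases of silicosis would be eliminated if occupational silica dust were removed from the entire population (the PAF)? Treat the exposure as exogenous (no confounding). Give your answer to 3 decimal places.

p₁ = P(outcome | exposed) = 2199/2867 = 0.767
p₀ = P(outcome | unexposed) = 782/4096 = 0.19092
Overall risk P(Y=1) = π·p₁ + (1−π)·p₀ = 0.099×0.767 + 0.901×0.19092 = 0.24795.
Under exogeneity, PAF = [P(Y=1) − p₀] / P(Y=1).
PAF = (0.24795 − 0.19092) / 0.24795 ≈ 0.2300

PAF ≈ 0.230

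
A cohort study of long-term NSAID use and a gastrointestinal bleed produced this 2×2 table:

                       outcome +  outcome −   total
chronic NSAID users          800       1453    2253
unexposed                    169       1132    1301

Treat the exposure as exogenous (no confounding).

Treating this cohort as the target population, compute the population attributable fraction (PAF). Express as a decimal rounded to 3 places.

PAF ≈ 0.524

p₁ = P(outcome | exposed) = 800/2253 = 0.35508
p₀ = P(outcome | unexposed) = 169/1301 = 0.1299
Exposure prevalence π = 2253/3554 = 0.63393; overall risk P(Y=1) = 0.27265.
Under exogeneity, PAF = [P(Y=1) − p₀]/P(Y=1).
PAF = (0.27265 − 0.1299) / 0.27265 ≈ 0.5236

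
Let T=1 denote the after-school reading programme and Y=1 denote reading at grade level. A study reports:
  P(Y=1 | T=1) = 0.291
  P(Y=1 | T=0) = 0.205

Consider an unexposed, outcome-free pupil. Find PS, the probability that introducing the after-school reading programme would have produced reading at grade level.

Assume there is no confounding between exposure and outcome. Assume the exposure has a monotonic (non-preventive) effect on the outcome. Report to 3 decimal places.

PS ≈ 0.108

Let p₁ = 0.291, p₀ = 0.205.
Under exogeneity and monotonicity, PS = (p₁ − p₀) / (1 − p₀).
PS = (0.291 − 0.205) / (1 − 0.205) = 0.086 / 0.795 ≈ 0.1082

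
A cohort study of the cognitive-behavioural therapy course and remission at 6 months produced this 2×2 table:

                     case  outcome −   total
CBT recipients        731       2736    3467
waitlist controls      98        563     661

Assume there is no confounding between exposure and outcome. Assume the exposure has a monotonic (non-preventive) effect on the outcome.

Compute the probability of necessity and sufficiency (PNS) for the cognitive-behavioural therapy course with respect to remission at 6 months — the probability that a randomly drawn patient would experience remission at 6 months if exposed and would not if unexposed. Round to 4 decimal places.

p₁ = P(outcome | exposed) = 731/3467 = 0.21085
p₀ = P(outcome | unexposed) = 98/661 = 0.14826
Under exogeneity and monotonicity, PNS = p₁ − p₀.
PNS = 0.21085 − 0.14826 = 0.062585

PNS ≈ 0.0626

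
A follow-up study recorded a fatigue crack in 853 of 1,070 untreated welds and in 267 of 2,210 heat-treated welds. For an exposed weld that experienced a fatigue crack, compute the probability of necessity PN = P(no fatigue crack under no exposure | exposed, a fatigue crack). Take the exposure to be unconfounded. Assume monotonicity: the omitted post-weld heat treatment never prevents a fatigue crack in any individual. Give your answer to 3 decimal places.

PN ≈ 0.848

p₁ = P(outcome | exposed) = 853/1070 = 0.7972
p₀ = P(outcome | unexposed) = 267/2210 = 0.12081
Under exogeneity and monotonicity, PN = (p₁ − p₀) / p₁.
PN = (0.7972 − 0.12081) / 0.7972 = 0.67638 / 0.7972 ≈ 0.8485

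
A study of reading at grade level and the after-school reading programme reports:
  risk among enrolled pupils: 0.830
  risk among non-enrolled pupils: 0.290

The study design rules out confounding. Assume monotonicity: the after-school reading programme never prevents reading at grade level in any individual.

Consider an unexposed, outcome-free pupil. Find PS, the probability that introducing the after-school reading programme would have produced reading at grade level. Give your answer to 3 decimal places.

PS ≈ 0.761

Let p₁ = 0.83, p₀ = 0.29.
Under exogeneity and monotonicity, PS = (p₁ − p₀) / (1 − p₀).
PS = (0.83 − 0.29) / (1 − 0.29) = 0.54 / 0.71 ≈ 0.7606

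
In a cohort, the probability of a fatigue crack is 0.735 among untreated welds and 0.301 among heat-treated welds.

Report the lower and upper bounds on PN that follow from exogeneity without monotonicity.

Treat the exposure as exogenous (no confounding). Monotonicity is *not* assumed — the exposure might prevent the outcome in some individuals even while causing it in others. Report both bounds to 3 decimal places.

0.590 ≤ PN ≤ 0.951

Let p₁ = 0.735, p₀ = 0.301.
Under exogeneity alone the bounds on PN are max{0,(p₁−p₀)/p₁} ≤ PN ≤ min{1,(1−p₀)/p₁}.
  lower = (p₁ − p₀)/p₁ = 0.434 / 0.735 ≈ 0.5905
  upper = min{1, (1 − p₀)/p₁} = 0.699 / 0.735 ≈ 0.9510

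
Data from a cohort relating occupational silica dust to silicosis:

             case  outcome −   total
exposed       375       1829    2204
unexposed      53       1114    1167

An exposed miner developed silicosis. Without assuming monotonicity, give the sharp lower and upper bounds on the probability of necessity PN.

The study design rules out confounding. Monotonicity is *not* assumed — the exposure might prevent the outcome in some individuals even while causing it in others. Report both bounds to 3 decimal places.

0.733 ≤ PN ≤ 1.000

p₁ = P(outcome | exposed) = 375/2204 = 0.17015
p₀ = P(outcome | unexposed) = 53/1167 = 0.045416
Under exogeneity alone the bounds on PN are max{0,(p₁−p₀)/p₁} ≤ PN ≤ min{1,(1−p₀)/p₁}.
  lower = (p₁ − p₀)/p₁ = 0.12473 / 0.17015 ≈ 0.7331
  upper = min{1, (1 − p₀)/p₁} = 0.95458 / 0.17015 ≈ 5.6104 → capped at 1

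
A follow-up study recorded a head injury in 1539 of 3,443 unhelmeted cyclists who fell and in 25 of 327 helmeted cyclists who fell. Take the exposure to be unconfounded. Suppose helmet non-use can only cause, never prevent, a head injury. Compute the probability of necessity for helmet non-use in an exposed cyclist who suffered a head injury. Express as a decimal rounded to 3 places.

p₁ = P(outcome | exposed) = 1539/3443 = 0.44699
p₀ = P(outcome | unexposed) = 25/327 = 0.076453
Under exogeneity and monotonicity, PN = (p₁ − p₀) / p₁.
PN = (0.44699 − 0.076453) / 0.44699 = 0.37054 / 0.44699 ≈ 0.8290

PN ≈ 0.829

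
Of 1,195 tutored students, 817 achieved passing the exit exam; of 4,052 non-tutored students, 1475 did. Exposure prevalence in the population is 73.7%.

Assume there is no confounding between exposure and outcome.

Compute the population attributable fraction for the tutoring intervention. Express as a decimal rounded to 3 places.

p₁ = P(outcome | exposed) = 817/1195 = 0.68368
p₀ = P(outcome | unexposed) = 1475/4052 = 0.36402
Overall risk P(Y=1) = π·p₁ + (1−π)·p₀ = 0.737×0.68368 + 0.263×0.36402 = 0.59961.
Under exogeneity, PAF = [P(Y=1) − p₀] / P(Y=1).
PAF = (0.59961 − 0.36402) / 0.59961 ≈ 0.3929

PAF ≈ 0.393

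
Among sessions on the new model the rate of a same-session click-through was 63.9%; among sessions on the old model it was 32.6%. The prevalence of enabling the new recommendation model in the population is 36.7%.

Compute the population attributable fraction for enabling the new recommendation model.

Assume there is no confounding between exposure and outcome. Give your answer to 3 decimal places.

p₁ = 0.639, p₀ = 0.326.
Overall risk P(Y=1) = π·p₁ + (1−π)·p₀ = 0.367×0.639 + 0.633×0.326 = 0.44087.
Under exogeneity, PAF = [P(Y=1) − p₀] / P(Y=1).
PAF = (0.44087 − 0.326) / 0.44087 ≈ 0.2606

PAF ≈ 0.261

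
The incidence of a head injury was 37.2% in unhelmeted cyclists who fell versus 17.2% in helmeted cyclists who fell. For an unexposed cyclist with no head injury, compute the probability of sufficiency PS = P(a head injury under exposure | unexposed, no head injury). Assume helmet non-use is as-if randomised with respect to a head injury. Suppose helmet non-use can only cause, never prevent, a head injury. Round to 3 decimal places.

p₁ = 0.372, p₀ = 0.172.
Under exogeneity and monotonicity, PS = (p₁ − p₀) / (1 − p₀).
PS = (0.372 − 0.172) / (1 − 0.172) = 0.2 / 0.828 ≈ 0.2415

PS ≈ 0.242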